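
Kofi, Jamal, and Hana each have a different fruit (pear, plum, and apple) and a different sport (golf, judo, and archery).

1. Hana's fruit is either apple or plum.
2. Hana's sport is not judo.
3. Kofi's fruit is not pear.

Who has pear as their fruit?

Clue 1 rules out Hana for the one with fruit pear.
With clues 1–3, Kofi is impossible for the one with fruit pear.
That leaves Jamal.

Jamal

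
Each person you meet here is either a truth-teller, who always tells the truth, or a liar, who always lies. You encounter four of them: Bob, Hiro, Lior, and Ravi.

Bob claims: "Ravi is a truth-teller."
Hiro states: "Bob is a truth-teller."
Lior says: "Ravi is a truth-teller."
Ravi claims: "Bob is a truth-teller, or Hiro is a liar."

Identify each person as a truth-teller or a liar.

Consider Bob. Suppose Bob is a liar.
Then no assignment of the remaining roles makes every statement match its speaker's type — contradiction.
So Bob is a truth-teller.
With that fixed, Hiro's statement is true, so Hiro is a truth-teller.
With that fixed, Ravi's statement is true, so Ravi is a truth-teller.
With that fixed, Lior's statement is true, so Lior is a truth-teller.

Bob: truth-teller, Hiro: truth-teller, Lior: truth-teller, Ravi: truth-teller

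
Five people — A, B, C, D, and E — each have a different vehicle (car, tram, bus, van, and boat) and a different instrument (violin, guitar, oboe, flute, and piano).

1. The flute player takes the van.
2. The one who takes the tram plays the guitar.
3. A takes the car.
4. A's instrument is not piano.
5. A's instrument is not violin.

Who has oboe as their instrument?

A

With clues 1–5, B, C, D, and E are impossible for the one with instrument oboe.
That leaves A.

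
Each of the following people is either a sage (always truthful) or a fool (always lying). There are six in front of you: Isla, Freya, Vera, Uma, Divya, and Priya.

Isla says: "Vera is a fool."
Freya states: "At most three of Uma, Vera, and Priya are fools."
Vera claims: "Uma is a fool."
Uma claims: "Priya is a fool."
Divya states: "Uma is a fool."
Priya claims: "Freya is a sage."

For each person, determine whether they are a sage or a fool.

Regardless of anyone's role, Freya's statement is true, so Freya is a sage.
With that fixed, Priya's statement is true, so Priya is a sage.
With that fixed, Uma's statement is false, so Uma is a fool.
With that fixed, Divya's statement is true, so Divya is a sage.
With that fixed, Vera's statement is true, so Vera is a sage.
With that fixed, Isla's statement is false, so Isla is a fool.

Isla: fool, Freya: sage, Vera: sage, Uma: fool, Divya: sage, Priya: sage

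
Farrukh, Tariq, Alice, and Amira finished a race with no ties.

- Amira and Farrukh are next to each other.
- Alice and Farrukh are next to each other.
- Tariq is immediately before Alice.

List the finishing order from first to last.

Tariq, Alice, Farrukh, Amira

From clues 1–2: Farrukh is in {2,3}.
From clues 1–3: Tariq → place 1, Alice → place 2, Farrukh → place 3, Amira → place 4.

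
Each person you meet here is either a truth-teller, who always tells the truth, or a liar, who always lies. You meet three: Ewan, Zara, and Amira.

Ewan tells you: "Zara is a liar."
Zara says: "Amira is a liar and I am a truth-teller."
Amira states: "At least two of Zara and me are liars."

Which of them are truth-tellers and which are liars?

Ewan: liar, Zara: truth-teller, Amira: liar

Consider Ewan. Suppose Ewan is a truth-teller.
Then no assignment of the remaining roles makes every statement match its speaker's type — contradiction.
So Ewan is a liar.
Consider Zara. Suppose Zara is a liar.
Then Ewan's statement comes out true, contradicting Ewan being a liar.
So Zara is a truth-teller.
With that fixed, Amira's statement is false, so Amira is a liar.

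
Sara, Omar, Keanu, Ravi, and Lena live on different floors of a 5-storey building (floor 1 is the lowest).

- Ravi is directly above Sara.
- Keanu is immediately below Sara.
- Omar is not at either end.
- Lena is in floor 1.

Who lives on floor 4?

With clues 1–2, Keanu is ruled out for floor 4.
With clues 1–3, Lena and Ravi are ruled out for floor 4.
With clues 1–4, Omar is ruled out for floor 4.
So floor 4 is Sara.

Sara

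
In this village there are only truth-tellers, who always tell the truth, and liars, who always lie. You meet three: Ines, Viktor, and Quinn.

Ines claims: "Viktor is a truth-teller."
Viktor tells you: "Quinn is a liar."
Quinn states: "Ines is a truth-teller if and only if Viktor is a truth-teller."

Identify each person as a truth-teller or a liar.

Ines: liar, Viktor: liar, Quinn: truth-teller

Consider Ines. Suppose Ines is a truth-teller.
Then no assignment of the remaining roles makes every statement match its speaker's type — contradiction.
So Ines is a liar.
Consider Viktor. Suppose Viktor is a truth-teller.
Then Ines's statement comes out true, contradicting Ines being a liar.
So Viktor is a liar.
With that fixed, Quinn's statement is true, so Quinn is a truth-teller.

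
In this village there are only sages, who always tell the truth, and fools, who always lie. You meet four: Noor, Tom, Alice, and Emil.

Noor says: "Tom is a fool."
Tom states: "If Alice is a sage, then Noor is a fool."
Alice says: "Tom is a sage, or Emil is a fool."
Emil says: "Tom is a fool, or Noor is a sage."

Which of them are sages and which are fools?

Consider Noor. Suppose Noor is a sage.
Then no assignment of the remaining roles makes every statement match its speaker's type — contradiction.
So Noor is a fool.
With that fixed, Tom's statement is true, so Tom is a sage.
With that fixed, Alice's statement is true, so Alice is a sage.
With that fixed, Emil's statement is false, so Emil is a fool.

Noor: fool, Tom: sage, Alice: sage, Emil: fool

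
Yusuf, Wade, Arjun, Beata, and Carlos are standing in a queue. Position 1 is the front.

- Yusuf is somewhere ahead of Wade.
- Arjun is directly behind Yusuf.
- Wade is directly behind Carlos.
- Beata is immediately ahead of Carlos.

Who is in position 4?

With clues 1–2, Yusuf is ruled out for position 4.
With clues 1–3, Arjun and Beata are ruled out for position 4.
With clues 1–4, Wade is ruled out for position 4.
So position 4 is Carlos.

Carlos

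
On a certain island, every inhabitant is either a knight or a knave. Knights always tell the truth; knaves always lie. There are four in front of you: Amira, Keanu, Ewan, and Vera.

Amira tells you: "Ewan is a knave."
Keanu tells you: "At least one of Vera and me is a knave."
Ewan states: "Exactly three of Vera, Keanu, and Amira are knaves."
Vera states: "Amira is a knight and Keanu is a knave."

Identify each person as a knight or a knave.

Amira: knight, Keanu: knight, Ewan: knave, Vera: knave

Consider Amira. Suppose Amira is a knave.
Then no assignment of the remaining roles makes every statement match its speaker's type — contradiction.
So Amira is a knight.
With that fixed, Ewan's statement is false, so Ewan is a knave.
Consider Keanu. Suppose Keanu is a knave.
Then Keanu's own statement would have to be false, but it can't be — contradiction.
So Keanu is a knight.
With that fixed, Vera's statement is false, so Vera is a knave.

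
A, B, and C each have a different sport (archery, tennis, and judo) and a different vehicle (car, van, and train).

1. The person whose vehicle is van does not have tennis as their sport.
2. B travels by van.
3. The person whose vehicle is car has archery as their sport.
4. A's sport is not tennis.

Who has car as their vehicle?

With clues 1–2, B is impossible for the one with vehicle car.
With clues 1–4, C is impossible for the one with vehicle car.
That leaves A.

A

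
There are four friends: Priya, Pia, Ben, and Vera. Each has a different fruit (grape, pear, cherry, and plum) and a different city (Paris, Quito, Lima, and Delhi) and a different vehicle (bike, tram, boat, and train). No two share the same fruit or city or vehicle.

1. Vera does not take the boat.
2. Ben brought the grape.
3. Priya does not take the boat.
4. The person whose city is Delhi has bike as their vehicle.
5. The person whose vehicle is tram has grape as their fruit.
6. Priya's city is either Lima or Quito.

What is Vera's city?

Delhi

With clues 1–6, Lima, Paris, and Quito are impossible for Vera's city.
That leaves Delhi.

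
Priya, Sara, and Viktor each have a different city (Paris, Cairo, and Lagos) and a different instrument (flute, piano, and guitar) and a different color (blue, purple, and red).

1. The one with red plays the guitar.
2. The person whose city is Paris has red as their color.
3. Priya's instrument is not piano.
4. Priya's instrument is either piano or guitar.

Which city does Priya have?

Paris

With clues 1–4, Cairo and Lagos are impossible for Priya's city.
That leaves Paris.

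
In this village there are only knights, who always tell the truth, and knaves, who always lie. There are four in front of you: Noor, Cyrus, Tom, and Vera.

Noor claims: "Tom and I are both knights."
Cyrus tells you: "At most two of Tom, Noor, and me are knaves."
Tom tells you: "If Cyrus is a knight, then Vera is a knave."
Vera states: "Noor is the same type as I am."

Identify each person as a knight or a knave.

Noor: knight, Cyrus: knight, Tom: knight, Vera: knave

Consider Noor. Suppose Noor is a knave.
Then whichever role Vera has, Vera's statement has the wrong truth value — contradiction.
So Noor is a knight.
With that fixed, Cyrus's statement is true, so Cyrus is a knight.
Consider Tom. Suppose Tom is a knave.
Then Noor's statement comes out false, contradicting Noor being a knight.
So Tom is a knight.
Consider Vera. Suppose Vera is a knight.
Then Tom's statement comes out false, contradicting Tom being a knight.
So Vera is a knave.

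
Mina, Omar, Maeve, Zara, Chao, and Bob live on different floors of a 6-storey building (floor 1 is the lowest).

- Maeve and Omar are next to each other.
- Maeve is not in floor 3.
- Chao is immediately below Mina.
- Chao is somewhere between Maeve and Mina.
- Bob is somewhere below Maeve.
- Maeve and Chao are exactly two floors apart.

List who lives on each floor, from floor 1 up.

Bob, Maeve, Omar, Chao, Mina, Zara

From clues 1–2: Maeve is in {1,2,4,5,6}.
From clues 1–3: Mina is in {2,3,4,5,6}.
From clues 1–4: Mina is in {4,5,6}.
From clues 1–5: Omar → floor 3.
From clues 1–6: Bob → floor 1, Maeve → floor 2, Chao → floor 4, Mina → floor 5, Zara → floor 6.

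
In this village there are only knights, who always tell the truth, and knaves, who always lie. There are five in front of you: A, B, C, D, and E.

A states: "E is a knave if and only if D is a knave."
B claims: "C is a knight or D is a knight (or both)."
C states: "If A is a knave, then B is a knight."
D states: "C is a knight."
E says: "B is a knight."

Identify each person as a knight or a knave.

Consider A. Suppose A is a knave.
Then no assignment of the remaining roles makes every statement match its speaker's type — contradiction.
So A is a knight.
With that fixed, C's statement is true, so C is a knight.
With that fixed, D's statement is true, so D is a knight.
With that fixed, B's statement is true, so B is a knight.
With that fixed, E's statement is true, so E is a knight.

A: knight, B: knight, C: knight, D: knight, E: knight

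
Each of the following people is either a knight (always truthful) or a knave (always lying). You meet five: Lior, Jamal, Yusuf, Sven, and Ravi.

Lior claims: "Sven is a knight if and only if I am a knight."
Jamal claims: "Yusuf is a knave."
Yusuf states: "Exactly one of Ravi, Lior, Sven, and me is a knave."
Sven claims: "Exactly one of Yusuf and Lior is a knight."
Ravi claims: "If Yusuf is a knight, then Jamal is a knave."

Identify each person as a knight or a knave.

Lior: knave, Jamal: knave, Yusuf: knight, Sven: knight, Ravi: knight

Consider Lior. Suppose Lior is a knight.
Then no assignment of the remaining roles makes every statement match its speaker's type — contradiction.
So Lior is a knave.
Consider Jamal. Suppose Jamal is a knight.
Then no assignment of the remaining roles makes every statement match its speaker's type — contradiction.
So Jamal is a knave.
With that fixed, Ravi's statement is true, so Ravi is a knight.
Consider Yusuf. Suppose Yusuf is a knave.
Then Jamal's statement comes out true, contradicting Jamal being a knave.
So Yusuf is a knight.
With that fixed, Sven's statement is true, so Sven is a knight.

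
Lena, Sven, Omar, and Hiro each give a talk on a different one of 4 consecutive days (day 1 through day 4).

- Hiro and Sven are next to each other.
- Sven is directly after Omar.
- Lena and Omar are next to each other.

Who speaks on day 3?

Sven

With clues 1–2, Lena and Omar are ruled out for day 3.
With clues 1–3, Hiro is ruled out for day 3.
So day 3 is Sven.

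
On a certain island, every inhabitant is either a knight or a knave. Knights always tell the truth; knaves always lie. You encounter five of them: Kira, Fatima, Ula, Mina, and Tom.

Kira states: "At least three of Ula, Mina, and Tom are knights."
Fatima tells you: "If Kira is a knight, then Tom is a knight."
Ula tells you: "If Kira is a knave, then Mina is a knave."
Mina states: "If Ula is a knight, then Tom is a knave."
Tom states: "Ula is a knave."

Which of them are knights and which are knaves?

Consider Kira. Suppose Kira is a knight.
Then no assignment of the remaining roles makes every statement match its speaker's type — contradiction.
So Kira is a knave.
With that fixed, Fatima's statement is true, so Fatima is a knight.
Consider Ula. Suppose Ula is a knight.
Then no assignment of the remaining roles makes every statement match its speaker's type — contradiction.
So Ula is a knave.
With that fixed, Mina's statement is true, so Mina is a knight.
With that fixed, Tom's statement is true, so Tom is a knight.

Kira: knave, Fatima: knight, Ula: knave, Mina: knight, Tom: knight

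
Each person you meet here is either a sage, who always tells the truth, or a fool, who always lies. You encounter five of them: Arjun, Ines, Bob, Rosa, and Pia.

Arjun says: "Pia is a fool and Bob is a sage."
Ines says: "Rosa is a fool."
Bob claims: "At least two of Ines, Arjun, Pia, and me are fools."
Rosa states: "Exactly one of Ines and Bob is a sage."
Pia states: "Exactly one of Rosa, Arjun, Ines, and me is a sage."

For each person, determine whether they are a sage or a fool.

Arjun: sage, Ines: fool, Bob: sage, Rosa: sage, Pia: fool

Consider Arjun. Suppose Arjun is a fool.
Then no assignment of the remaining roles makes every statement match its speaker's type — contradiction.
So Arjun is a sage.
Consider Ines. Suppose Ines is a sage.
Then no assignment of the remaining roles makes every statement match its speaker's type — contradiction.
So Ines is a fool.
Consider Bob. Suppose Bob is a fool.
Then Arjun's statement comes out false, contradicting Arjun being a sage.
So Bob is a sage.
With that fixed, Rosa's statement is true, so Rosa is a sage.
With that fixed, Pia's statement is false, so Pia is a fool.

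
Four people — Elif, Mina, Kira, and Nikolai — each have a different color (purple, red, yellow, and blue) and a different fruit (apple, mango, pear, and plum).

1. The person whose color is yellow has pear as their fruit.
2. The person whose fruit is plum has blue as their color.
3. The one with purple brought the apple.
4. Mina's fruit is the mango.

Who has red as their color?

Mina

With clues 1–4, Elif, Kira, and Nikolai are impossible for the one with color red.
That leaves Mina.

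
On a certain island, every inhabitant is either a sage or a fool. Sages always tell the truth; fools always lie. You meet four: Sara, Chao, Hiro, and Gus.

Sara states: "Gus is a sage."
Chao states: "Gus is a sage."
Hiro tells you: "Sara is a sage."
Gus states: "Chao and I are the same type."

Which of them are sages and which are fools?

Sara: sage, Chao: sage, Hiro: sage, Gus: sage

Consider Sara. Suppose Sara is a fool.
Then no assignment of the remaining roles makes every statement match its speaker's type — contradiction.
So Sara is a sage.
With that fixed, Hiro's statement is true, so Hiro is a sage.
Consider Chao. Suppose Chao is a fool.
Then whichever role Gus has, Gus's statement has the wrong truth value — contradiction.
So Chao is a sage.
Consider Gus. Suppose Gus is a fool.
Then Sara's statement comes out false, contradicting Sara being a sage.
So Gus is a sage.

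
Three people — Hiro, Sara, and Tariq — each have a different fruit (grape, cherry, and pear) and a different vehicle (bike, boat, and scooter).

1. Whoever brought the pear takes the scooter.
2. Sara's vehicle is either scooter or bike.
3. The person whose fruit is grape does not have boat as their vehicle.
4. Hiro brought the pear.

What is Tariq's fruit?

cherry

With clues 1–4, grape and pear are impossible for Tariq's fruit.
That leaves cherry.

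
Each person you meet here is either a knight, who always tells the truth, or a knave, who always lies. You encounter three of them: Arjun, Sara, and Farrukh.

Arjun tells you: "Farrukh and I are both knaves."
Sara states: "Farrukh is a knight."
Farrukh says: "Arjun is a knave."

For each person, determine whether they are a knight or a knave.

Consider Arjun. Suppose Arjun is a knight.
Then Arjun's own statement would have to be true, but it can't be — contradiction.
So Arjun is a knave.
With that fixed, Farrukh's statement is true, so Farrukh is a knight.
With that fixed, Sara's statement is true, so Sara is a knight.

Arjun: knave, Sara: knight, Farrukh: knight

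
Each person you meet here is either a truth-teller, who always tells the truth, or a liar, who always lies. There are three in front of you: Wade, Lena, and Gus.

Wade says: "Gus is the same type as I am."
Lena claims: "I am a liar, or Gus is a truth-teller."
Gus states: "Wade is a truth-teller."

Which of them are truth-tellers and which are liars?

Consider Wade. Suppose Wade is a liar.
Then no assignment of the remaining roles makes every statement match its speaker's type — contradiction.
So Wade is a truth-teller.
With that fixed, Gus's statement is true, so Gus is a truth-teller.
With that fixed, Lena's statement is true, so Lena is a truth-teller.

Wade: truth-teller, Lena: truth-teller, Gus: truth-teller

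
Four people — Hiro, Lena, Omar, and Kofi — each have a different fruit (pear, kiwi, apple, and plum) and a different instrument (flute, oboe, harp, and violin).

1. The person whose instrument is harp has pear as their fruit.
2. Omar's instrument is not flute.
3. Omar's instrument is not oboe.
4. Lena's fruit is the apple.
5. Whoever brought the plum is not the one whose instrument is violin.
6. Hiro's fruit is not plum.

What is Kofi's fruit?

plum

With clues 1–4, apple is impossible for Kofi's fruit.
With clues 1–6, kiwi and pear are impossible for Kofi's fruit.
That leaves plum.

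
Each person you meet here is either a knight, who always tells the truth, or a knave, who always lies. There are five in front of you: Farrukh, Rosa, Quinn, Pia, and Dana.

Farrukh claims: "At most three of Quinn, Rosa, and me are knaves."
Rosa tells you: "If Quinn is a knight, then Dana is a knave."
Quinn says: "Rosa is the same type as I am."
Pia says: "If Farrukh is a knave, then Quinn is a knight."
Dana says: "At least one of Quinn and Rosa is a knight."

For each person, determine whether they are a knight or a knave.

Farrukh: knight, Rosa: knight, Quinn: knave, Pia: knight, Dana: knight

Regardless of anyone's role, Farrukh's statement is true, so Farrukh is a knight.
With that fixed, Pia's statement is true, so Pia is a knight.
Consider Rosa. Suppose Rosa is a knave.
Then whichever role Quinn has, Quinn's statement has the wrong truth value — contradiction.
So Rosa is a knight.
With that fixed, Dana's statement is true, so Dana is a knight.
Consider Quinn. Suppose Quinn is a knight.
Then Rosa's statement comes out false, contradicting Rosa being a knight.
So Quinn is a knave.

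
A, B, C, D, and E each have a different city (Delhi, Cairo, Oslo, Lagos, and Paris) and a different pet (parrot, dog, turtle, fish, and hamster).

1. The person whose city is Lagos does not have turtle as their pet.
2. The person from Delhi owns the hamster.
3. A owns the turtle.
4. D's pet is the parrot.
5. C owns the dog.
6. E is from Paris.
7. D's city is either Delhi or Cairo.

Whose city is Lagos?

With clues 1–3, A is impossible for the one with city Lagos.
With clues 1–6, B and E are impossible for the one with city Lagos.
With clues 1–7, D is impossible for the one with city Lagos.
That leaves C.

C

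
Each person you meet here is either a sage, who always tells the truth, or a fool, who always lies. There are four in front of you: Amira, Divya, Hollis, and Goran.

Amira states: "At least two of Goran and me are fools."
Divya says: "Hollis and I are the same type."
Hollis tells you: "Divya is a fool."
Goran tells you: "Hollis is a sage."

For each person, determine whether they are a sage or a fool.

Consider Amira. Suppose Amira is a sage.
Then Amira's own statement would have to be true, but it can't be — contradiction.
So Amira is a fool.
Consider Divya. Suppose Divya is a sage.
Then no assignment of the remaining roles makes every statement match its speaker's type — contradiction.
So Divya is a fool.
With that fixed, Hollis's statement is true, so Hollis is a sage.
With that fixed, Goran's statement is true, so Goran is a sage.

Amira: fool, Divya: fool, Hollis: sage, Goran: sage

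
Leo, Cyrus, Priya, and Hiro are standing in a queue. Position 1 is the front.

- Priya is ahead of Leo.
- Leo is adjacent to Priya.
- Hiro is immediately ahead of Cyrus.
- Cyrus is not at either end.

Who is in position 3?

Priya

With clues 1–3, Cyrus and Leo are ruled out for position 3.
With clues 1–4, Hiro is ruled out for position 3.
So position 3 is Priya.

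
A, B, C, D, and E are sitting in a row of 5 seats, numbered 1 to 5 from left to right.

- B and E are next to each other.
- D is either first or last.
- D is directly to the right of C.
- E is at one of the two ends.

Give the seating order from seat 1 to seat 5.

From clues 1–2: D is in {1,5}.
From clues 1–3: C → seat 4, D → seat 5.
From clues 1–4: E → seat 1, B → seat 2, A → seat 3.

E, B, A, C, D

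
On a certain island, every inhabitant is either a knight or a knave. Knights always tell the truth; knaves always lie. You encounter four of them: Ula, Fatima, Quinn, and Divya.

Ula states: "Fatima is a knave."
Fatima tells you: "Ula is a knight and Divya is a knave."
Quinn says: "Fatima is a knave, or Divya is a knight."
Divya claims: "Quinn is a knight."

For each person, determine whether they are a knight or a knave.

Consider Ula. Suppose Ula is a knave.
Then no assignment of the remaining roles makes every statement match its speaker's type — contradiction.
So Ula is a knight.
Consider Fatima. Suppose Fatima is a knight.
Then Ula's statement comes out false, contradicting Ula being a knight.
So Fatima is a knave.
With that fixed, Quinn's statement is true, so Quinn is a knight.
With that fixed, Divya's statement is true, so Divya is a knight.

Ula: knight, Fatima: knave, Quinn: knight, Divya: knight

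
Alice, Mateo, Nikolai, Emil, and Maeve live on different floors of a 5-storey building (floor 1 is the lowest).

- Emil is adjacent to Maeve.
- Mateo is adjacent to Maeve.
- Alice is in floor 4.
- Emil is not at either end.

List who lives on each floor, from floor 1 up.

Mateo, Maeve, Emil, Alice, Nikolai

From clues 1–2: Maeve is in {2,3,4}.
From clues 1–3: Maeve → floor 2, Alice → floor 4, Nikolai → floor 5.
From clues 1–4: Mateo → floor 1, Emil → floor 3.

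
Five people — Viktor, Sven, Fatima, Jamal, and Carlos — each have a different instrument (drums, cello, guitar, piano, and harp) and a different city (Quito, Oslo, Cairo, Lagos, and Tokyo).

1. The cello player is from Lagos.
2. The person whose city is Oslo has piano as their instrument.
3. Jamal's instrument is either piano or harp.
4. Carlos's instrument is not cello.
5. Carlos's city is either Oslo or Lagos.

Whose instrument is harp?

Jamal

With clues 1–5, Carlos, Fatima, Sven, and Viktor are impossible for the one with instrument harp.
That leaves Jamal.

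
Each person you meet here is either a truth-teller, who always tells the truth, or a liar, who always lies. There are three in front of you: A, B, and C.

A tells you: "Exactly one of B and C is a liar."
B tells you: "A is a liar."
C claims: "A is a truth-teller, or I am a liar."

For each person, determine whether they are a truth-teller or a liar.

A: truth-teller, B: liar, C: truth-teller

Consider A. Suppose A is a liar.
Then whichever role C has, C's statement has the wrong truth value — contradiction.
So A is a truth-teller.
With that fixed, B's statement is false, so B is a liar.
With that fixed, C's statement is true, so C is a truth-teller.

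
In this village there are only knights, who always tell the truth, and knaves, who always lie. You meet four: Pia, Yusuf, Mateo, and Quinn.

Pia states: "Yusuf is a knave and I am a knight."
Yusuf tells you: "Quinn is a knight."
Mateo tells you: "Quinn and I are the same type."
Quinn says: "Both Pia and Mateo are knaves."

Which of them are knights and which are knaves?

Pia: knave, Yusuf: knight, Mateo: knave, Quinn: knight

Consider Pia. Suppose Pia is a knight.
Then no assignment of the remaining roles makes every statement match its speaker's type — contradiction.
So Pia is a knave.
Consider Yusuf. Suppose Yusuf is a knave.
Then no assignment of the remaining roles makes every statement match its speaker's type — contradiction.
So Yusuf is a knight.
Consider Mateo. Suppose Mateo is a knight.
Then no assignment of the remaining roles makes every statement match its speaker's type — contradiction.
So Mateo is a knave.
With that fixed, Quinn's statement is true, so Quinn is a knight.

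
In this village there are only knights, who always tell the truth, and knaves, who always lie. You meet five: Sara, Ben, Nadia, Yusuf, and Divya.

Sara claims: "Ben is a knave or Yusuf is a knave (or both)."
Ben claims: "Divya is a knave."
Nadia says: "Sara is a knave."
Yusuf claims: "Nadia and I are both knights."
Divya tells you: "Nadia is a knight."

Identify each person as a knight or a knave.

Consider Sara. Suppose Sara is a knave.
Then no assignment of the remaining roles makes every statement match its speaker's type — contradiction.
So Sara is a knight.
With that fixed, Nadia's statement is false, so Nadia is a knave.
With that fixed, Yusuf's statement is false, so Yusuf is a knave.
With that fixed, Divya's statement is false, so Divya is a knave.
With that fixed, Ben's statement is true, so Ben is a knight.

Sara: knight, Ben: knight, Nadia: knave, Yusuf: knave, Divya: knave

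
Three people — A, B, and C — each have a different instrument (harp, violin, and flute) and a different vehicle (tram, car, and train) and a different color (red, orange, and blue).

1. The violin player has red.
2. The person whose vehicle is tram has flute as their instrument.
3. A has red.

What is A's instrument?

violin

With clues 1–3, flute and harp are impossible for A's instrument.
That leaves violin.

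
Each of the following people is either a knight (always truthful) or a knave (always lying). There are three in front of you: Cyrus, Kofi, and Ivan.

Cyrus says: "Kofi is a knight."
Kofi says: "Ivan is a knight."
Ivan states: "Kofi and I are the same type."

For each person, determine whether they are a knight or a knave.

Cyrus: knight, Kofi: knight, Ivan: knight

Consider Cyrus. Suppose Cyrus is a knave.
Then no assignment of the remaining roles makes every statement match its speaker's type — contradiction.
So Cyrus is a knight.
Consider Kofi. Suppose Kofi is a knave.
Then Cyrus's statement comes out false, contradicting Cyrus being a knight.
So Kofi is a knight.
Consider Ivan. Suppose Ivan is a knave.
Then Kofi's statement comes out false, contradicting Kofi being a knight.
So Ivan is a knight.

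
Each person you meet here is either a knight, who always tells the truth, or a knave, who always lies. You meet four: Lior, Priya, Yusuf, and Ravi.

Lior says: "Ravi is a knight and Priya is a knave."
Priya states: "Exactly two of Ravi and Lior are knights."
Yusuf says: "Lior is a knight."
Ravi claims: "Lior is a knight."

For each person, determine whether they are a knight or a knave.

Lior: knave, Priya: knave, Yusuf: knave, Ravi: knave

Consider Lior. Suppose Lior is a knight.
Then no assignment of the remaining roles makes every statement match its speaker's type — contradiction.
So Lior is a knave.
With that fixed, Priya's statement is false, so Priya is a knave.
With that fixed, Yusuf's statement is false, so Yusuf is a knave.
With that fixed, Ravi's statement is false, so Ravi is a knave.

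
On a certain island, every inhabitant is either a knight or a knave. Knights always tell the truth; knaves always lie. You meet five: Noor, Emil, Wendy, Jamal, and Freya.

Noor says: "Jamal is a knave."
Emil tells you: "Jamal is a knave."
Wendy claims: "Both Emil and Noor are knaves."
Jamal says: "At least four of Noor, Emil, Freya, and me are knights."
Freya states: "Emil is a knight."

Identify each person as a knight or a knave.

Consider Noor. Suppose Noor is a knave.
Then no assignment of the remaining roles makes every statement match its speaker's type — contradiction.
So Noor is a knight.
With that fixed, Wendy's statement is false, so Wendy is a knave.
Consider Emil. Suppose Emil is a knave.
Then no assignment of the remaining roles makes every statement match its speaker's type — contradiction.
So Emil is a knight.
With that fixed, Freya's statement is true, so Freya is a knight.
Consider Jamal. Suppose Jamal is a knight.
Then Noor's statement comes out false, contradicting Noor being a knight.
So Jamal is a knave.

Noor: knight, Emil: knight, Wendy: knave, Jamal: knave, Freya: knight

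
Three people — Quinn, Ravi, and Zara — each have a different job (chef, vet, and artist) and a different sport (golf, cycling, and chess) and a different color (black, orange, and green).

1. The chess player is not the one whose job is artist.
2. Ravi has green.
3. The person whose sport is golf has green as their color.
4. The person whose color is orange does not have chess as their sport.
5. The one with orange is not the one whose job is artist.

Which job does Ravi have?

artist

With clues 1–5, chef and vet are impossible for Ravi's job.
That leaves artist.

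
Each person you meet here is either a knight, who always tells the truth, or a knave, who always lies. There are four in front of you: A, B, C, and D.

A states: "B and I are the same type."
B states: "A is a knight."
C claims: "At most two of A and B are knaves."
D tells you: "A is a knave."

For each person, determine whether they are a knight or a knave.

Regardless of anyone's role, C's statement is true, so C is a knight.
Consider A. Suppose A is a knave.
Then no assignment of the remaining roles makes every statement match its speaker's type — contradiction.
So A is a knight.
With that fixed, B's statement is true, so B is a knight.
With that fixed, D's statement is false, so D is a knave.

A: knight, B: knight, C: knight, D: knave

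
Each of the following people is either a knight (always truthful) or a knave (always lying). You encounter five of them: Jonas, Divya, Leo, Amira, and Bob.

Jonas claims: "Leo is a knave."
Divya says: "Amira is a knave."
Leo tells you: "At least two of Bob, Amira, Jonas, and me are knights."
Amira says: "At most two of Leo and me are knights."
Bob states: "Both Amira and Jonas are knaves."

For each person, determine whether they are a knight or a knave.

Jonas: knave, Divya: knave, Leo: knight, Amira: knight, Bob: knave

Regardless of anyone's role, Amira's statement is true, so Amira is a knight.
With that fixed, Bob's statement is false, so Bob is a knave.
With that fixed, Divya's statement is false, so Divya is a knave.
Consider Jonas. Suppose Jonas is a knight.
Then no assignment of the remaining roles makes every statement match its speaker's type — contradiction.
So Jonas is a knave.
Consider Leo. Suppose Leo is a knave.
Then Jonas's statement comes out true, contradicting Jonas being a knave.
So Leo is a knight.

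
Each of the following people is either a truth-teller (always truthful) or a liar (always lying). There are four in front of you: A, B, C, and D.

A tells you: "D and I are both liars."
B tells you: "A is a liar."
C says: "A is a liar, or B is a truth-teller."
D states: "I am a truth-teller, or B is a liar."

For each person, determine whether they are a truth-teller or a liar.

A: liar, B: truth-teller, C: truth-teller, D: truth-teller

Consider A. Suppose A is a truth-teller.
Then A's own statement would have to be true, but it can't be — contradiction.
So A is a liar.
With that fixed, B's statement is true, so B is a truth-teller.
With that fixed, C's statement is true, so C is a truth-teller.
Consider D. Suppose D is a liar.
Then A's statement comes out true, contradicting A being a liar.
So D is a truth-teller.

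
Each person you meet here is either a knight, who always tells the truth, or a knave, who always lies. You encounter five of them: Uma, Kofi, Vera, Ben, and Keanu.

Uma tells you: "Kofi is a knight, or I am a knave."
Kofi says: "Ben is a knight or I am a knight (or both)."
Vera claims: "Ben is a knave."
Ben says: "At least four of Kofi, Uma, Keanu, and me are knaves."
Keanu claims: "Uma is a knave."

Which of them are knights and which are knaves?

Consider Uma. Suppose Uma is a knave.
Then Uma's own statement would have to be false, but it can't be — contradiction.
So Uma is a knight.
With that fixed, Ben's statement is false, so Ben is a knave.
With that fixed, Keanu's statement is false, so Keanu is a knave.
With that fixed, Vera's statement is true, so Vera is a knight.
Consider Kofi. Suppose Kofi is a knave.
Then Uma's statement comes out false, contradicting Uma being a knight.
So Kofi is a knight.

Uma: knight, Kofi: knight, Vera: knight, Ben: knave, Keanu: knave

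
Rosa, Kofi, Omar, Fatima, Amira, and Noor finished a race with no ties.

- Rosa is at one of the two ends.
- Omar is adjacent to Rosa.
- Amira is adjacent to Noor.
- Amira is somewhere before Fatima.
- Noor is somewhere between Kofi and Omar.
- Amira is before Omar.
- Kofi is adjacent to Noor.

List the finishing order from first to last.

Kofi, Noor, Amira, Fatima, Omar, Rosa

From clue 1: Rosa is in {1,6}.
From clues 1–6: Kofi → place 1, Fatima → place 4, Omar → place 5, Rosa → place 6.
From clues 1–7: Noor → place 2, Amira → place 3.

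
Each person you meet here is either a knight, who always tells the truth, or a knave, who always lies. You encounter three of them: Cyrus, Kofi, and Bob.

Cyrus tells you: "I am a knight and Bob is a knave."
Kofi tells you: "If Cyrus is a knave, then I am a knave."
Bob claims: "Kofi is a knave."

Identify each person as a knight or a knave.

Cyrus: knight, Kofi: knight, Bob: knave

Consider Cyrus. Suppose Cyrus is a knave.
Then whichever role Kofi has, Kofi's statement has the wrong truth value — contradiction.
So Cyrus is a knight.
With that fixed, Kofi's statement is true, so Kofi is a knight.
With that fixed, Bob's statement is false, so Bob is a knave.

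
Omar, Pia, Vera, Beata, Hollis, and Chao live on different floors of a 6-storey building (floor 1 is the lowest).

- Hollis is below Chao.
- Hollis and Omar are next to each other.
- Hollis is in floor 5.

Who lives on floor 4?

Omar

With clues 1–3, Beata, Chao, Hollis, Pia, and Vera are ruled out for floor 4.
So floor 4 is Omar.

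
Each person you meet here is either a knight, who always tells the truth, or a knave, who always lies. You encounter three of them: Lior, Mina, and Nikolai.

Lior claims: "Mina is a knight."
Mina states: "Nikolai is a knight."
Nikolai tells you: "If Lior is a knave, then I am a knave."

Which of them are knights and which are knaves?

Lior: knight, Mina: knight, Nikolai: knight

Consider Lior. Suppose Lior is a knave.
Then whichever role Nikolai has, Nikolai's statement has the wrong truth value — contradiction.
So Lior is a knight.
With that fixed, Nikolai's statement is true, so Nikolai is a knight.
With that fixed, Mina's statement is true, so Mina is a knight.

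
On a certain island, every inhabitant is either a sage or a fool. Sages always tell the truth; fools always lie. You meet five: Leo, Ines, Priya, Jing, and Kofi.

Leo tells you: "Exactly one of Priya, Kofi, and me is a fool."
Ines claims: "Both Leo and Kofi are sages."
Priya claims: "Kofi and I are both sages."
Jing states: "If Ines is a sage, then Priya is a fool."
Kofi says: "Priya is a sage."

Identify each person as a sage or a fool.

Consider Leo. Suppose Leo is a sage.
Then no assignment of the remaining roles makes every statement match its speaker's type — contradiction.
So Leo is a fool.
With that fixed, Ines's statement is false, so Ines is a fool.
With that fixed, Jing's statement is true, so Jing is a sage.
Consider Priya. Suppose Priya is a sage.
Then no assignment of the remaining roles makes every statement match its speaker's type — contradiction.
So Priya is a fool.
With that fixed, Kofi's statement is false, so Kofi is a fool.

Leo: fool, Ines: fool, Priya: fool, Jing: sage, Kofi: fool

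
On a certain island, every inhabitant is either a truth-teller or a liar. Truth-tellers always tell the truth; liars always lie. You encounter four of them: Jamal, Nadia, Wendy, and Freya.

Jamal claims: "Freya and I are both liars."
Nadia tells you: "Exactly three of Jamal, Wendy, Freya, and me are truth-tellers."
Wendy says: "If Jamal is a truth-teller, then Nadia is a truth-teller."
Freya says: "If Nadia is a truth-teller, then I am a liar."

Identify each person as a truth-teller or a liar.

Jamal: liar, Nadia: liar, Wendy: truth-teller, Freya: truth-teller

Consider Jamal. Suppose Jamal is a truth-teller.
Then Jamal's own statement would have to be true, but it can't be — contradiction.
So Jamal is a liar.
With that fixed, Wendy's statement is true, so Wendy is a truth-teller.
Consider Nadia. Suppose Nadia is a truth-teller.
Then whichever role Freya has, Freya's statement has the wrong truth value — contradiction.
So Nadia is a liar.
With that fixed, Freya's statement is true, so Freya is a truth-teller.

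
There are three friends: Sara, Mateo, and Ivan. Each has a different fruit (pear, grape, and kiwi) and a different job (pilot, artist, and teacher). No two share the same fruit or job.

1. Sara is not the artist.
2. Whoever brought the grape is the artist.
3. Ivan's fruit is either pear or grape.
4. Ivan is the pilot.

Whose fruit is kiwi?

With clues 1–3, Ivan is impossible for the one with fruit kiwi.
With clues 1–4, Mateo is impossible for the one with fruit kiwi.
That leaves Sara.

Sara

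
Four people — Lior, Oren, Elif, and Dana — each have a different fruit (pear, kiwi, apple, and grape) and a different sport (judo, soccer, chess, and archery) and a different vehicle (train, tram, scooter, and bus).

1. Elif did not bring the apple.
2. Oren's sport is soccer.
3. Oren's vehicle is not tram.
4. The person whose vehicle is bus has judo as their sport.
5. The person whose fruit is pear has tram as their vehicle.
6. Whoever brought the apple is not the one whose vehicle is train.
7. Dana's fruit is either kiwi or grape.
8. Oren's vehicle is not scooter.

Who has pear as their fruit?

Elif

With clues 1–5, Oren is impossible for the one with fruit pear.
With clues 1–7, Dana is impossible for the one with fruit pear.
With clues 1–8, Lior is impossible for the one with fruit pear.
That leaves Elif.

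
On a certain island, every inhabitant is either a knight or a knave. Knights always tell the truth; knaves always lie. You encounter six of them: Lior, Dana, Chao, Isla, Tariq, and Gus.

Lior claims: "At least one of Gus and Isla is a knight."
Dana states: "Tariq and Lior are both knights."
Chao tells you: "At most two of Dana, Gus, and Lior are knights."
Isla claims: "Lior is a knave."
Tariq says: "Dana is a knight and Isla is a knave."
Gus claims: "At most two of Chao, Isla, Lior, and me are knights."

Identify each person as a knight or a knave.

Lior: knight, Dana: knight, Chao: knave, Isla: knave, Tariq: knight, Gus: knight

Consider Lior. Suppose Lior is a knave.
Then no assignment of the remaining roles makes every statement match its speaker's type — contradiction.
So Lior is a knight.
With that fixed, Isla's statement is false, so Isla is a knave.
Consider Dana. Suppose Dana is a knave.
Then no assignment of the remaining roles makes every statement match its speaker's type — contradiction.
So Dana is a knight.
With that fixed, Tariq's statement is true, so Tariq is a knight.
Consider Chao. Suppose Chao is a knight.
Then whichever role Gus has, Gus's statement has the wrong truth value — contradiction.
So Chao is a knave.
With that fixed, Gus's statement is true, so Gus is a knight.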